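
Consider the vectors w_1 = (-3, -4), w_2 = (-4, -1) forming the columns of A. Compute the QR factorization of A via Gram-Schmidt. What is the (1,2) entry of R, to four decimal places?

w_1 = (-3, -4); ‖w_1‖ = 5.0000, so q_1 = (-0.6000, -0.8000).
r_{12} = q_1·w_2 = 3.2000.

r_{12} = 3.2000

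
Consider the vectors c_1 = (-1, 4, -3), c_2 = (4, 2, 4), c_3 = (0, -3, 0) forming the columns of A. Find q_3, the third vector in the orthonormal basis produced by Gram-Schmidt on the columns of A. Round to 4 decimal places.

c_1 = (-1, 4, -3); ‖c_1‖ = 5.0990, so q_1 = (-0.1961, 0.7845, -0.5883).
q_1·c_2 = (-0.1961)·4 + 0.7845·2 + (-0.5883)·4 = -1.5689.
u_2 = c_2 + 1.5689·q_1 = (3.6923, 3.2308, 3.0769).
‖u_2‖ = 5.7912, so q_2 = (0.6376, 0.5579, 0.5313).
q_1·c_3 = (-0.1961)·0 + 0.7845·(-3) + (-0.5883)·0 = -2.3534; q_2·c_3 = 0.6376·0 + 0.5579·(-3) + 0.5313·0 = -1.6736.
u_3 = c_3 + 2.3534·q_1 + 1.6736·q_2 = (0.6055, -0.2202, -0.4954).
‖u_3‖ = 0.8127, so q_3 = (0.7450, -0.2709, -0.6096).

q_3 = (0.7450, -0.2709, -0.6096)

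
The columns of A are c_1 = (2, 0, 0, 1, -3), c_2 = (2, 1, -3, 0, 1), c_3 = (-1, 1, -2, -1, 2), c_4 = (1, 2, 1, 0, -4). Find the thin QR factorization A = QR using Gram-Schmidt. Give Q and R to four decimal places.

Q = [[0.5345, 0.4807, -0.5830, 0.2826], [0.0000, 0.2588, 0.4278, 0.7792], [0.0000, -0.7764, -0.4068, 0.4813], [0.2673, -0.0185, -0.2810, -0.2674], [-0.8018, 0.3143, -0.4823, 0.0993]], R = [[3.7417, 0.2673, -2.4054, 3.7417], [0.0000, 3.8638, 1.9781, -1.0353], [0.0000, 0.0000, 1.1408, 1.7951], [0.0000, 0.0000, 0.0000, 1.9251]]

c_1 = (2, 0, 0, 1, -3); ‖c_1‖ = 3.7417, so q_1 = (0.5345, 0.0000, 0.0000, 0.2673, -0.8018).
q_1·c_2 = 0.5345·2 + 0.0000·1 + 0.0000·(-3) + 0.2673·0 + (-0.8018)·1 = 0.2673.
u_2 = c_2 − 0.2673·q_1 = (1.8571, 1.0000, -3.0000, -0.0714, 1.2143).
‖u_2‖ = 3.8638, so q_2 = (0.4807, 0.2588, -0.7764, -0.0185, 0.3143).
q_1·c_3 = 0.5345·(-1) + 0.0000·1 + 0.0000·(-2) + 0.2673·(-1) + (-0.8018)·2 = -2.4054; q_2·c_3 = 0.4807·(-1) + 0.2588·1 + (-0.7764)·(-2) + (-0.0185)·(-1) + 0.3143·2 = 1.9781.
u_3 = c_3 + 2.4054·q_1 − 1.9781·q_2 = (-0.6651, 0.4880, -0.4641, -0.3206, -0.5502).
‖u_3‖ = 1.1408, so q_3 = (-0.5830, 0.4278, -0.4068, -0.2810, -0.4823).
q_1·c_4 = 0.5345·1 + 0.0000·2 + 0.0000·1 + 0.2673·0 + (-0.8018)·(-4) = 3.7417; q_2·c_4 = 0.4807·1 + 0.2588·2 + (-0.7764)·1 + (-0.0185)·0 + 0.3143·(-4) = -1.0353; q_3·c_4 = (-0.5830)·1 + 0.4278·2 + (-0.4068)·1 + (-0.2810)·0 + (-0.4823)·(-4) = 1.7951.
u_4 = c_4 − 3.7417·q_1 + 1.0353·q_2 − 1.7951·q_3 = (0.5441, 1.5000, 0.9265, -0.5147, 0.1912).
‖u_4‖ = 1.9251, so q_4 = (0.2826, 0.7792, 0.4813, -0.2674, 0.0993).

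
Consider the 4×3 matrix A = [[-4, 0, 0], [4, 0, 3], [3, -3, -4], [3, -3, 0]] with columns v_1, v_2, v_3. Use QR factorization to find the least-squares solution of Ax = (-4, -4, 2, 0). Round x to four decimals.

q_1 = v_1/‖v_1‖ = (-4, 4, 3, 3)/7.0711 = (-0.5657, 0.5657, 0.4243, 0.4243).
r_{12} = q_1·v_2 = -2.5456.
u_2 = v_2 + 2.5456·q_1 = (-1.4400, 1.4400, -1.9200, -1.9200).
‖u_2‖ = 3.3941, so q_2 = (-0.4243, 0.4243, -0.5657, -0.5657).
r_{13} = q_1·v_3 = 0.0000; r_{23} = q_2·v_3 = 3.5355.
u_3 = v_3 + 0.0000·q_1 − 3.5355·q_2 = (1.5000, 1.5000, -2.0000, 2.0000).
‖u_3‖ = 3.5355, so q_3 = (0.4243, 0.4243, -0.5657, 0.5657).
Qᵀb = (0.8485, -1.1314, -4.5255).
Back-substitute: x_3 = -4.5255/3.5355 = -1.2800.
x_2 = (-1.1314 − 3.5355·(-1.2800))/3.3941 = 1.0000.
x_1 = (0.8485 + 2.5456·1.0000 + 0.0000·(-1.2800))/7.0711 = 0.4800.

x = (0.4800, 1.0000, -1.2800)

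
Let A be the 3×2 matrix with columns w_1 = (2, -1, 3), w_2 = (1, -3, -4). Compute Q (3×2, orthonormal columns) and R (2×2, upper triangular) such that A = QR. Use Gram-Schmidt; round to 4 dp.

w_1 = (2, -1, 3); ‖w_1‖ = 3.7417, so q_1 = (0.5345, -0.2673, 0.8018).
q_1·w_2 = 0.5345·1 + (-0.2673)·(-3) + 0.8018·(-4) = -1.8708.
u_2 = w_2 + 1.8708·q_1 = (2.0000, -3.5000, -2.5000).
‖u_2‖ = 4.7434, so q_2 = (0.4216, -0.7379, -0.5270).

Q = [[0.5345, 0.4216], [-0.2673, -0.7379], [0.8018, -0.5270]], R = [[3.7417, -1.8708], [0.0000, 4.7434]]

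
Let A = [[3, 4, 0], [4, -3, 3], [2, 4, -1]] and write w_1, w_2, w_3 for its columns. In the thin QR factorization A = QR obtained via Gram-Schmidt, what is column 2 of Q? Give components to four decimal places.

w_1 = (3, 4, 2); ‖w_1‖ = 5.3852, so q_1 = (0.5571, 0.7428, 0.3714).
q_1·w_2 = 0.5571·4 + 0.7428·(-3) + 0.3714·4 = 1.4856.
u_2 = w_2 − 1.4856·q_1 = (3.1724, -4.1034, 3.4483).
‖u_2‖ = 6.2284, so q_2 = (0.5093, -0.6588, 0.5536).

q_2 = (0.5093, -0.6588, 0.5536)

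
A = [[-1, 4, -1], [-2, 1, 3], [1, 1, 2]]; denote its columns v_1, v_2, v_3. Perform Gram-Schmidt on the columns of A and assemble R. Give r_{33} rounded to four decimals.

r_{33} = 3.5125

v_1 = (-1, -2, 1); ‖v_1‖ = 2.4495, so q_1 = (-0.4082, -0.8165, 0.4082).
q_1·v_2 = (-0.4082)·4 + (-0.8165)·1 + 0.4082·1 = -2.0412.
u_2 = v_2 + 2.0412·q_1 = (3.1667, -0.6667, 1.8333).
‖u_2‖ = 3.7193, so q_2 = (0.8514, -0.1792, 0.4929).
q_1·v_3 = (-0.4082)·(-1) + (-0.8165)·3 + 0.4082·2 = -1.2247; q_2·v_3 = 0.8514·(-1) + (-0.1792)·3 + 0.4929·2 = -0.4033.
u_3 = v_3 + 1.2247·q_1 + 0.4033·q_2 = (-1.1566, 1.9277, 2.6988).
r_{33} = ‖u_3‖ = 3.5125.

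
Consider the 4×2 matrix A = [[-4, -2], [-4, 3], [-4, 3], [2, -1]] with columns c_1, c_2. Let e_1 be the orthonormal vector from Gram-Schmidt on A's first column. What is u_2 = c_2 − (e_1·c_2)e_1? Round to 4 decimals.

c_1 = (-4, -4, -4, 2); ‖c_1‖ = 7.2111, so e_1 = (-0.5547, -0.5547, -0.5547, 0.2774).
e_1·c_2 = (-0.5547)·(-2) + (-0.5547)·3 + (-0.5547)·3 + 0.2774·(-1) = -2.4962.
u_2 = c_2 + 2.4962·e_1 = (-3.3846, 1.6154, 1.6154, -0.3077).

u_2 = (-3.3846, 1.6154, 1.6154, -0.3077)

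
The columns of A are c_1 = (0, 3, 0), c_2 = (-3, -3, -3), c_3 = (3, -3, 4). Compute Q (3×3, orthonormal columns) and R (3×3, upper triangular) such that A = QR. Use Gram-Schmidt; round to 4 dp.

c_1 = (0, 3, 0); ‖c_1‖ = 3.0000, so e_1 = (0.0000, 1.0000, 0.0000).
e_1·c_2 = 0.0000·(-3) + 1.0000·(-3) + 0.0000·(-3) = -3.0000.
u_2 = c_2 + 3.0000·e_1 = (-3.0000, 0.0000, -3.0000).
‖u_2‖ = 4.2426, so e_2 = (-0.7071, 0.0000, -0.7071).
e_1·c_3 = 0.0000·3 + 1.0000·(-3) + 0.0000·4 = -3.0000; e_2·c_3 = (-0.7071)·3 + 0.0000·(-3) + (-0.7071)·4 = -4.9497.
u_3 = c_3 + 3.0000·e_1 + 4.9497·e_2 = (-0.5000, 0.0000, 0.5000).
‖u_3‖ = 0.7071, so e_3 = (-0.7071, 0.0000, 0.7071).

Q = [[0.0000, -0.7071, -0.7071], [1.0000, 0.0000, 0.0000], [0.0000, -0.7071, 0.7071]], R = [[3.0000, -3.0000, -3.0000], [0.0000, 4.2426, -4.9497], [0.0000, 0.0000, 0.7071]]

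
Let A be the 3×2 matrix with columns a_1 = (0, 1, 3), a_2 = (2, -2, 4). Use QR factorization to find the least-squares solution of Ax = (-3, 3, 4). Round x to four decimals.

x = (2.2857, -0.7857)

e_1 = a_1/‖a_1‖ = (0, 1, 3)/3.1623 = (0.0000, 0.3162, 0.9487).
r_{12} = e_1·a_2 = 3.1623.
u_2 = a_2 − 3.1623·e_1 = (2.0000, -3.0000, 1.0000).
‖u_2‖ = 3.7417, so e_2 = (0.5345, -0.8018, 0.2673).
Qᵀb = (4.7434, -2.9399).
Back-substitute: x_2 = -2.9399/3.7417 = -0.7857.
x_1 = (4.7434 − 3.1623·(-0.7857))/3.1623 = 2.2857.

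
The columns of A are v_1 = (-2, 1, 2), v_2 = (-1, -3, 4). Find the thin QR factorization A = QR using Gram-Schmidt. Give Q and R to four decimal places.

v_1 = (-2, 1, 2); ‖v_1‖ = 3.0000, so e_1 = (-0.6667, 0.3333, 0.6667).
e_1·v_2 = (-0.6667)·(-1) + 0.3333·(-3) + 0.6667·4 = 2.3333.
u_2 = v_2 − 2.3333·e_1 = (0.5556, -3.7778, 2.4444).
‖u_2‖ = 4.5338, so e_2 = (0.1225, -0.8332, 0.5392).

Q = [[-0.6667, 0.1225], [0.3333, -0.8332], [0.6667, 0.5392]], R = [[3.0000, 2.3333], [0.0000, 4.5338]]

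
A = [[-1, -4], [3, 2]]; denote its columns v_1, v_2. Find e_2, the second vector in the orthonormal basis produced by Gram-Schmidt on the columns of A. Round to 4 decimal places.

e_2 = (-0.9487, -0.3162)

v_1 = (-1, 3); ‖v_1‖ = 3.1623, so e_1 = (-0.3162, 0.9487).
e_1·v_2 = (-0.3162)·(-4) + 0.9487·2 = 3.1623.
u_2 = v_2 − 3.1623·e_1 = (-3.0000, -1.0000).
‖u_2‖ = 3.1623, so e_2 = (-0.9487, -0.3162).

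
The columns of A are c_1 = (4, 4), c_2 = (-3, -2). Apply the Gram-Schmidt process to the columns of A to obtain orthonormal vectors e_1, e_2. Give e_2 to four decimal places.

c_1 = (4, 4); ‖c_1‖ = 5.6569, so e_1 = (0.7071, 0.7071).
e_1·c_2 = 0.7071·(-3) + 0.7071·(-2) = -3.5355.
u_2 = c_2 + 3.5355·e_1 = (-0.5000, 0.5000).
‖u_2‖ = 0.7071, so e_2 = (-0.7071, 0.7071).

e_2 = (-0.7071, 0.7071)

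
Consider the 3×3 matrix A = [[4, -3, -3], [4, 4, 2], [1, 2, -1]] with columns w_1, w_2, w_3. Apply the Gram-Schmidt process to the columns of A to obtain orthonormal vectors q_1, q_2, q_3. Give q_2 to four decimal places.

q_2 = (-0.7055, 0.6195, 0.3442)

q_1 = w_1/‖w_1‖ = (4, 4, 1)/5.7446 = (0.6963, 0.6963, 0.1741).
r_{12} = q_1·w_2 = 1.0445.
u_2 = w_2 − 1.0445·q_1 = (-3.7273, 3.2727, 1.8182).
‖u_2‖ = 5.2829, so q_2 = (-0.7055, 0.6195, 0.3442).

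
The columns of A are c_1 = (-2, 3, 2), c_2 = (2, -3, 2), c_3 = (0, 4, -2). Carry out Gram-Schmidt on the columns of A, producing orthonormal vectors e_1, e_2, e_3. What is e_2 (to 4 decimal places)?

e_2 = (0.2691, -0.4036, 0.8745)

e_1 = c_1/‖c_1‖ = (-2, 3, 2)/4.1231 = (-0.4851, 0.7276, 0.4851).
r_{12} = e_1·c_2 = -2.1828.
u_2 = c_2 + 2.1828·e_1 = (0.9412, -1.4118, 3.0588).
‖u_2‖ = 3.4979, so e_2 = (0.2691, -0.4036, 0.8745).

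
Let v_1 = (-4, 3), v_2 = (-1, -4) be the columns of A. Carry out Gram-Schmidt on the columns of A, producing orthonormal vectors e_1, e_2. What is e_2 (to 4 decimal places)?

e_2 = (-0.6000, -0.8000)

v_1 = (-4, 3); ‖v_1‖ = 5.0000, so e_1 = (-0.8000, 0.6000).
e_1·v_2 = (-0.8000)·(-1) + 0.6000·(-4) = -1.6000.
u_2 = v_2 + 1.6000·e_1 = (-2.2800, -3.0400).
‖u_2‖ = 3.8000, so e_2 = (-0.6000, -0.8000).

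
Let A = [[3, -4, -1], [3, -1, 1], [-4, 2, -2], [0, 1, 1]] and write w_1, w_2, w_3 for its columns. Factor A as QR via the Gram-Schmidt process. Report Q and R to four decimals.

Q = [[0.5145, -0.7764, -0.0665], [0.5145, 0.4056, -0.7555], [-0.6860, -0.2781, -0.6165], [0.0000, 0.3940, 0.2115]], R = [[5.8310, -3.9445, 1.3720], [0.0000, 2.5379, 2.1323], [0.0000, 0.0000, 0.7555]]

e_1 = w_1/‖w_1‖ = (3, 3, -4, 0)/5.8310 = (0.5145, 0.5145, -0.6860, 0.0000).
r_{12} = e_1·w_2 = -3.9445.
u_2 = w_2 + 3.9445·e_1 = (-1.9706, 1.0294, -0.7059, 1.0000).
‖u_2‖ = 2.5379, so e_2 = (-0.7764, 0.4056, -0.2781, 0.3940).
r_{13} = e_1·w_3 = 1.3720; r_{23} = e_2·w_3 = 2.1323.
u_3 = w_3 − 1.3720·e_1 − 2.1323·e_2 = (-0.0502, -0.5708, -0.4658, 0.1598).
‖u_3‖ = 0.7555, so e_3 = (-0.0665, -0.7555, -0.6165, 0.2115).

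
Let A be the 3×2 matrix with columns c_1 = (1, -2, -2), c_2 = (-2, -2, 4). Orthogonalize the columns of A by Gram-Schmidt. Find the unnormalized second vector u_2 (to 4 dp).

c_1 = (1, -2, -2); ‖c_1‖ = 3.0000, so e_1 = (0.3333, -0.6667, -0.6667).
e_1·c_2 = 0.3333·(-2) + (-0.6667)·(-2) + (-0.6667)·4 = -2.0000.
u_2 = c_2 + 2.0000·e_1 = (-1.3333, -3.3333, 2.6667).

u_2 = (-1.3333, -3.3333, 2.6667)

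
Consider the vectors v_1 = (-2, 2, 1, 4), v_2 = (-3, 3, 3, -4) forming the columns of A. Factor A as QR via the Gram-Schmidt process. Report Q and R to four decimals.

Q = [[-0.4000, -0.4699], [0.4000, 0.4699], [0.2000, 0.4638], [0.8000, -0.5859]], R = [[5.0000, -0.2000], [0.0000, 6.5544]]

v_1 = (-2, 2, 1, 4); ‖v_1‖ = 5.0000, so q_1 = (-0.4000, 0.4000, 0.2000, 0.8000).
q_1·v_2 = (-0.4000)·(-3) + 0.4000·3 + 0.2000·3 + 0.8000·(-4) = -0.2000.
u_2 = v_2 + 0.2000·q_1 = (-3.0800, 3.0800, 3.0400, -3.8400).
‖u_2‖ = 6.5544, so q_2 = (-0.4699, 0.4699, 0.4638, -0.5859).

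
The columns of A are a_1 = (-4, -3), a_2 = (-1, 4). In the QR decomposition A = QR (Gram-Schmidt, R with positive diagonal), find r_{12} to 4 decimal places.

q_1 = a_1/‖a_1‖ = (-4, -3)/5.0000 = (-0.8000, -0.6000).
r_{12} = q_1·a_2 = -1.6000.

r_{12} = -1.6000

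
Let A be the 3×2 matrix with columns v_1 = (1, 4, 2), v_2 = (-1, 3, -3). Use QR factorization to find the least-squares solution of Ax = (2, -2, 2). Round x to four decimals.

x = (0.0856, -0.7594)

v_1 = (1, 4, 2); ‖v_1‖ = 4.5826, so e_1 = (0.2182, 0.8729, 0.4364).
e_1·v_2 = 0.2182·(-1) + 0.8729·3 + 0.4364·(-3) = 1.0911.
u_2 = v_2 − 1.0911·e_1 = (-1.2381, 2.0476, -3.4762).
‖u_2‖ = 4.2201, so e_2 = (-0.2934, 0.4852, -0.8237).
Qᵀb = (-0.4364, -3.2046).
Back-substitute: x_2 = -3.2046/4.2201 = -0.7594.
x_1 = (-0.4364 − 1.0911·(-0.7594))/4.5826 = 0.0856.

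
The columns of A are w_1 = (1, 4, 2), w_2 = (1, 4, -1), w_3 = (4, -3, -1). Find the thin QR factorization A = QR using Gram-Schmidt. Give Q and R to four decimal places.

Q = [[0.2182, 0.1059, 0.9701], [0.8729, 0.4234, -0.2425], [0.4364, -0.8997, 0.0000]], R = [[4.5826, 3.2733, -2.1822], [0.0000, 2.6992, 0.0529], [0.0000, 0.0000, 4.6082]]

w_1 = (1, 4, 2); ‖w_1‖ = 4.5826, so e_1 = (0.2182, 0.8729, 0.4364).
e_1·w_2 = 0.2182·1 + 0.8729·4 + 0.4364·(-1) = 3.2733.
u_2 = w_2 − 3.2733·e_1 = (0.2857, 1.1429, -2.4286).
‖u_2‖ = 2.6992, so e_2 = (0.1059, 0.4234, -0.8997).
e_1·w_3 = 0.2182·4 + 0.8729·(-3) + 0.4364·(-1) = -2.1822; e_2·w_3 = 0.1059·4 + 0.4234·(-3) + (-0.8997)·(-1) = 0.0529.
u_3 = w_3 + 2.1822·e_1 − 0.0529·e_2 = (4.4706, -1.1176, 0.0000).
‖u_3‖ = 4.6082, so e_3 = (0.9701, -0.2425, 0.0000).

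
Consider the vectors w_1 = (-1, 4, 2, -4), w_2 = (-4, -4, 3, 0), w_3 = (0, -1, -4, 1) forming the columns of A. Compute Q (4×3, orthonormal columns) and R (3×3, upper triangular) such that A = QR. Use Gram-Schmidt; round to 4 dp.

w_1 = (-1, 4, 2, -4); ‖w_1‖ = 6.0828, so e_1 = (-0.1644, 0.6576, 0.3288, -0.6576).
e_1·w_2 = (-0.1644)·(-4) + 0.6576·(-4) + 0.3288·3 + (-0.6576)·0 = -0.9864.
u_2 = w_2 + 0.9864·e_1 = (-4.1622, -3.3514, 3.3243, -0.6486).
‖u_2‖ = 6.3267, so e_2 = (-0.6579, -0.5297, 0.5254, -0.1025).
e_1·w_3 = (-0.1644)·0 + 0.6576·(-1) + 0.3288·(-4) + (-0.6576)·1 = -2.6304; e_2·w_3 = (-0.6579)·0 + (-0.5297)·(-1) + 0.5254·(-4) + (-0.1025)·1 = -1.6746.
u_3 = w_3 + 2.6304·e_1 + 1.6746·e_2 = (-1.5341, -0.1573, -2.2552, -0.9014).
‖u_3‖ = 2.8769, so e_3 = (-0.5332, -0.0547, -0.7839, -0.3133).

Q = [[-0.1644, -0.6579, -0.5332], [0.6576, -0.5297, -0.0547], [0.3288, 0.5254, -0.7839], [-0.6576, -0.1025, -0.3133]], R = [[6.0828, -0.9864, -2.6304], [0.0000, 6.3267, -1.6746], [0.0000, 0.0000, 2.8769]]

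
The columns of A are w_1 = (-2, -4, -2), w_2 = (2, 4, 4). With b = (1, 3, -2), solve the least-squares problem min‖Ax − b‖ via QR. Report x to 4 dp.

x = (-2.4000, -1.7000)

w_1 = (-2, -4, -2); ‖w_1‖ = 4.8990, so e_1 = (-0.4082, -0.8165, -0.4082).
e_1·w_2 = (-0.4082)·2 + (-0.8165)·4 + (-0.4082)·4 = -5.7155.
u_2 = w_2 + 5.7155·e_1 = (-0.3333, -0.6667, 1.6667).
‖u_2‖ = 1.8257, so e_2 = (-0.1826, -0.3651, 0.9129).
Qᵀb = (-2.0412, -3.1038).
Back-substitute: x_2 = -3.1038/1.8257 = -1.7000.
x_1 = (-2.0412 + 5.7155·(-1.7000))/4.8990 = -2.4000.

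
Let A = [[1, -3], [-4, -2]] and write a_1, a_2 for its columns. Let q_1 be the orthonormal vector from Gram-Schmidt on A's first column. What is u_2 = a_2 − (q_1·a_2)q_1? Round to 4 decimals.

a_1 = (1, -4); ‖a_1‖ = 4.1231, so q_1 = (0.2425, -0.9701).
q_1·a_2 = 0.2425·(-3) + (-0.9701)·(-2) = 1.2127.
u_2 = a_2 − 1.2127·q_1 = (-3.2941, -0.8235).

u_2 = (-3.2941, -0.8235)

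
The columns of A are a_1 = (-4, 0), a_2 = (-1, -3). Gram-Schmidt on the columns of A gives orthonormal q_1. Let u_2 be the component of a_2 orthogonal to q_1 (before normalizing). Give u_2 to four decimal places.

a_1 = (-4, 0); ‖a_1‖ = 4.0000, so q_1 = (-1.0000, 0.0000).
q_1·a_2 = (-1.0000)·(-1) + 0.0000·(-3) = 1.0000.
u_2 = a_2 − 1.0000·q_1 = (0.0000, -3.0000).

u_2 = (0.0000, -3.0000)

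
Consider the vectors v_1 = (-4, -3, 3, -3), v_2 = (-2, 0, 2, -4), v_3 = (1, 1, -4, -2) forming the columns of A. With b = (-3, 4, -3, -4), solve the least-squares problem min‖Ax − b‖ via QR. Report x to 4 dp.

x = (-0.3438, 1.1102, 0.8523)

v_1 = (-4, -3, 3, -3); ‖v_1‖ = 6.5574, so e_1 = (-0.6100, -0.4575, 0.4575, -0.4575).
e_1·v_2 = (-0.6100)·(-2) + (-0.4575)·0 + 0.4575·2 + (-0.4575)·(-4) = 3.9650.
u_2 = v_2 − 3.9650·e_1 = (0.4186, 1.8140, 0.1860, -2.1860).
‖u_2‖ = 2.8773, so e_2 = (0.1455, 0.6304, 0.0647, -0.7597).
e_1·v_3 = (-0.6100)·1 + (-0.4575)·1 + 0.4575·(-4) + (-0.4575)·(-2) = -1.9825; e_2·v_3 = 0.1455·1 + 0.6304·1 + 0.0647·(-4) + (-0.7597)·(-2) = 2.0368.
u_3 = v_3 + 1.9825·e_1 − 2.0368·e_2 = (-0.5056, -1.1910, -3.2247, -1.3596).
‖u_3‖ = 3.7311, so e_3 = (-0.1355, -0.3192, -0.8643, -0.3644).
Qᵀb = (0.4575, 4.9303, 3.1800).
Back-substitute: x_3 = 3.1800/3.7311 = 0.8523.
x_2 = (4.9303 − 2.0368·0.8523)/2.8773 = 1.1102.
x_1 = (0.4575 − 3.9650·1.1102 + 1.9825·0.8523)/6.5574 = -0.3438.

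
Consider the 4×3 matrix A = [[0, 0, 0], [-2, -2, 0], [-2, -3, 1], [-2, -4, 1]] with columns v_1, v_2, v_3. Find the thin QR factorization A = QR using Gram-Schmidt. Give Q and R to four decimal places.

v_1 = (0, -2, -2, -2); ‖v_1‖ = 3.4641, so q_1 = (0.0000, -0.5774, -0.5774, -0.5774).
q_1·v_2 = 0.0000·0 + (-0.5774)·(-2) + (-0.5774)·(-3) + (-0.5774)·(-4) = 5.1962.
u_2 = v_2 − 5.1962·q_1 = (0.0000, 1.0000, 0.0000, -1.0000).
‖u_2‖ = 1.4142, so q_2 = (0.0000, 0.7071, 0.0000, -0.7071).
q_1·v_3 = 0.0000·0 + (-0.5774)·0 + (-0.5774)·1 + (-0.5774)·1 = -1.1547; q_2·v_3 = 0.0000·0 + 0.7071·0 + 0.0000·1 + (-0.7071)·1 = -0.7071.
u_3 = v_3 + 1.1547·q_1 + 0.7071·q_2 = (0.0000, -0.1667, 0.3333, -0.1667).
‖u_3‖ = 0.4082, so q_3 = (0.0000, -0.4082, 0.8165, -0.4082).

Q = [[0.0000, 0.0000, 0.0000], [-0.5774, 0.7071, -0.4082], [-0.5774, 0.0000, 0.8165], [-0.5774, -0.7071, -0.4082]], R = [[3.4641, 5.1962, -1.1547], [0.0000, 1.4142, -0.7071], [0.0000, 0.0000, 0.4082]]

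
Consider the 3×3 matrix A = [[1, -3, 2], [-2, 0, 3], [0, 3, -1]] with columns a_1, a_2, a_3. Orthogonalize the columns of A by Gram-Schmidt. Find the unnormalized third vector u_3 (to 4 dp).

e_1 = a_1/‖a_1‖ = (1, -2, 0)/2.2361 = (0.4472, -0.8944, 0.0000).
r_{12} = e_1·a_2 = -1.3416.
u_2 = a_2 + 1.3416·e_1 = (-2.4000, -1.2000, 3.0000).
‖u_2‖ = 4.0249, so e_2 = (-0.5963, -0.2981, 0.7454).
r_{13} = e_1·a_3 = -1.7889; r_{23} = e_2·a_3 = -2.8324.
u_3 = a_3 + 1.7889·e_1 + 2.8324·e_2 = (1.1111, 0.5556, 1.1111).

u_3 = (1.1111, 0.5556, 1.1111)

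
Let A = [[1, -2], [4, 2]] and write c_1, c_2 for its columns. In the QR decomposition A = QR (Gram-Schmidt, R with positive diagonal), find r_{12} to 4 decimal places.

r_{12} = 1.4552

q_1 = c_1/‖c_1‖ = (1, 4)/4.1231 = (0.2425, 0.9701).
r_{12} = q_1·c_2 = 1.4552.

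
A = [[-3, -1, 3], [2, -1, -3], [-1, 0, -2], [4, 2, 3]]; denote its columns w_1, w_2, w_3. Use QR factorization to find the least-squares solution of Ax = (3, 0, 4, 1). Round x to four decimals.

x = (-0.4400, 0.4693, 0.0240)

w_1 = (-3, 2, -1, 4); ‖w_1‖ = 5.4772, so e_1 = (-0.5477, 0.3651, -0.1826, 0.7303).
e_1·w_2 = (-0.5477)·(-1) + 0.3651·(-1) + (-0.1826)·0 + 0.7303·2 = 1.6432.
u_2 = w_2 − 1.6432·e_1 = (-0.1000, -1.6000, 0.3000, 0.8000).
‖u_2‖ = 1.8166, so e_2 = (-0.0550, -0.8808, 0.1651, 0.4404).
e_1·w_3 = (-0.5477)·3 + 0.3651·(-3) + (-0.1826)·(-2) + 0.7303·3 = -0.1826; e_2·w_3 = (-0.0550)·3 + (-0.8808)·(-3) + 0.1651·(-2) + 0.4404·3 = 3.4680.
u_3 = w_3 + 0.1826·e_1 − 3.4680·e_2 = (3.0909, 0.1212, -2.6061, 1.6061).
‖u_3‖ = 4.3519, so e_3 = (0.7102, 0.0279, -0.5988, 0.3690).
Qᵀb = (-1.6432, 0.9358, 0.1044).
Back-substitute: x_3 = 0.1044/4.3519 = 0.0240.
x_2 = (0.9358 − 3.4680·0.0240)/1.8166 = 0.4693.
x_1 = (-1.6432 − 1.6432·0.4693 + 0.1826·0.0240)/5.4772 = -0.4400.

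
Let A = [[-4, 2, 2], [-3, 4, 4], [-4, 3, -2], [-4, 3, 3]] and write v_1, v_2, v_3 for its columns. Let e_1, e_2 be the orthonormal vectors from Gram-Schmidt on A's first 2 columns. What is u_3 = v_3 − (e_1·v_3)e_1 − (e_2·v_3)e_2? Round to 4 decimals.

u_3 = (1.5217, 0.8696, -3.5870, 1.4130)

v_1 = (-4, -3, -4, -4); ‖v_1‖ = 7.5498, so e_1 = (-0.5298, -0.3974, -0.5298, -0.5298).
e_1·v_2 = (-0.5298)·2 + (-0.3974)·4 + (-0.5298)·3 + (-0.5298)·3 = -5.8279.
u_2 = v_2 + 5.8279·e_1 = (-1.0877, 1.6842, -0.0877, -0.0877).
‖u_2‖ = 2.0088, so e_2 = (-0.5415, 0.8384, -0.0437, -0.0437).
e_1·v_3 = (-0.5298)·2 + (-0.3974)·4 + (-0.5298)·(-2) + (-0.5298)·3 = -3.1789; e_2·v_3 = (-0.5415)·2 + 0.8384·4 + (-0.0437)·(-2) + (-0.0437)·3 = 2.2271.
u_3 = v_3 + 3.1789·e_1 − 2.2271·e_2 = (1.5217, 0.8696, -3.5870, 1.4130).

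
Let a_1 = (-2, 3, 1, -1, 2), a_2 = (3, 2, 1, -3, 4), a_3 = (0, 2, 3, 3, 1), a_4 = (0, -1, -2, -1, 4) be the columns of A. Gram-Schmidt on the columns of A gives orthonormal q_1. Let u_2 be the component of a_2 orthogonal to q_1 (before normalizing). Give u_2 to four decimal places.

a_1 = (-2, 3, 1, -1, 2); ‖a_1‖ = 4.3589, so q_1 = (-0.4588, 0.6882, 0.2294, -0.2294, 0.4588).
q_1·a_2 = (-0.4588)·3 + 0.6882·2 + 0.2294·1 + (-0.2294)·(-3) + 0.4588·4 = 2.7530.
u_2 = a_2 − 2.7530·q_1 = (4.2632, 0.1053, 0.3684, -2.3684, 2.7368).

u_2 = (4.2632, 0.1053, 0.3684, -2.3684, 2.7368)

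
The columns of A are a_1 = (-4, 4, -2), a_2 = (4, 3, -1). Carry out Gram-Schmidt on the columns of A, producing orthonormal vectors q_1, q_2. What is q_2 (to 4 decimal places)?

q_1 = a_1/‖a_1‖ = (-4, 4, -2)/6.0000 = (-0.6667, 0.6667, -0.3333).
r_{12} = q_1·a_2 = -0.3333.
u_2 = a_2 + 0.3333·q_1 = (3.7778, 3.2222, -1.1111).
‖u_2‖ = 5.0881, so q_2 = (0.7425, 0.6333, -0.2184).

q_2 = (0.7425, 0.6333, -0.2184)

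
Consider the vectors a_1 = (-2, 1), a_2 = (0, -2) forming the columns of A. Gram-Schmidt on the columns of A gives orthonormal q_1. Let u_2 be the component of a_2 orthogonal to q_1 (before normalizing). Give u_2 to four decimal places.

u_2 = (-0.8000, -1.6000)

a_1 = (-2, 1); ‖a_1‖ = 2.2361, so q_1 = (-0.8944, 0.4472).
q_1·a_2 = (-0.8944)·0 + 0.4472·(-2) = -0.8944.
u_2 = a_2 + 0.8944·q_1 = (-0.8000, -1.6000).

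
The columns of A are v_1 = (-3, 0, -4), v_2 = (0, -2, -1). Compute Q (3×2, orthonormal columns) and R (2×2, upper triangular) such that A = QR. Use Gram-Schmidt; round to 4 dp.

v_1 = (-3, 0, -4); ‖v_1‖ = 5.0000, so q_1 = (-0.6000, 0.0000, -0.8000).
q_1·v_2 = (-0.6000)·0 + 0.0000·(-2) + (-0.8000)·(-1) = 0.8000.
u_2 = v_2 − 0.8000·q_1 = (0.4800, -2.0000, -0.3600).
‖u_2‖ = 2.0881, so q_2 = (0.2299, -0.9578, -0.1724).

Q = [[-0.6000, 0.2299], [0.0000, -0.9578], [-0.8000, -0.1724]], R = [[5.0000, 0.8000], [0.0000, 2.0881]]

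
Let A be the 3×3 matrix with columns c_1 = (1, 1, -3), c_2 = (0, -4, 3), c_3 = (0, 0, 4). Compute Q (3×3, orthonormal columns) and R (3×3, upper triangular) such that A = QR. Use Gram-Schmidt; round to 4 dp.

Q = [[0.3015, 0.3807, 0.8742], [0.3015, -0.9078, 0.2914], [-0.9045, -0.1757, 0.3885]], R = [[3.3166, -3.9196, -3.6181], [0.0000, 3.1042, -0.7028], [0.0000, 0.0000, 1.5541]]

e_1 = c_1/‖c_1‖ = (1, 1, -3)/3.3166 = (0.3015, 0.3015, -0.9045).
r_{12} = e_1·c_2 = -3.9196.
u_2 = c_2 + 3.9196·e_1 = (1.1818, -2.8182, -0.5455).
‖u_2‖ = 3.1042, so e_2 = (0.3807, -0.9078, -0.1757).
r_{13} = e_1·c_3 = -3.6181; r_{23} = e_2·c_3 = -0.7028.
u_3 = c_3 + 3.6181·e_1 + 0.7028·e_2 = (1.3585, 0.4528, 0.6038).
‖u_3‖ = 1.5541, so e_3 = (0.8742, 0.2914, 0.3885).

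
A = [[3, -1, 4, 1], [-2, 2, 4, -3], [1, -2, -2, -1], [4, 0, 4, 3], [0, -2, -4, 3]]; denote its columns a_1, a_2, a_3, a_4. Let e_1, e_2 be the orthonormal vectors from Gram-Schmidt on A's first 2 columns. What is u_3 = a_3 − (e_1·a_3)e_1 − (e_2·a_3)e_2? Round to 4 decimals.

u_3 = (2.4078, 2.2913, 0.9320, -0.8932, 0.1553)

e_1 = a_1/‖a_1‖ = (3, -2, 1, 4, 0)/5.4772 = (0.5477, -0.3651, 0.1826, 0.7303, 0.0000).
r_{12} = e_1·a_2 = -1.6432.
u_2 = a_2 + 1.6432·e_1 = (-0.1000, 1.4000, -1.7000, 1.2000, -2.0000).
‖u_2‖ = 3.2094, so e_2 = (-0.0312, 0.4362, -0.5297, 0.3739, -0.6232).
r_{13} = e_1·a_3 = 3.2863; r_{23} = e_2·a_3 = 6.6680.
u_3 = a_3 − 3.2863·e_1 − 6.6680·e_2 = (2.4078, 2.2913, 0.9320, -0.8932, 0.1553).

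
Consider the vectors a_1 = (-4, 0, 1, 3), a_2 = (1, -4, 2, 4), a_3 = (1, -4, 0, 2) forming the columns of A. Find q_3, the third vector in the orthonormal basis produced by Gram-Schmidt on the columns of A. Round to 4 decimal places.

q_1 = a_1/‖a_1‖ = (-4, 0, 1, 3)/5.0990 = (-0.7845, 0.0000, 0.1961, 0.5883).
r_{12} = q_1·a_2 = 1.9612.
u_2 = a_2 − 1.9612·q_1 = (2.5385, -4.0000, 1.6154, 2.8462).
‖u_2‖ = 5.7579, so q_2 = (0.4409, -0.6947, 0.2805, 0.4943).
r_{13} = q_1·a_3 = 0.3922; r_{23} = q_2·a_3 = 4.2082.
u_3 = a_3 − 0.3922·q_1 − 4.2082·q_2 = (-0.5476, -1.0766, -1.2575, -0.3109).
‖u_3‖ = 1.7711, so q_3 = (-0.3092, -0.6078, -0.7100, -0.1755).

q_3 = (-0.3092, -0.6078, -0.7100, -0.1755)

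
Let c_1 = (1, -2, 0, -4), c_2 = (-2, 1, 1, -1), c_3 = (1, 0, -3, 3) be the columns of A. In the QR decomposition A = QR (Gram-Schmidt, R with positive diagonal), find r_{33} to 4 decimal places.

r_{33} = 2.0237

c_1 = (1, -2, 0, -4); ‖c_1‖ = 4.5826, so e_1 = (0.2182, -0.4364, 0.0000, -0.8729).
e_1·c_2 = 0.2182·(-2) + (-0.4364)·1 + 0.0000·1 + (-0.8729)·(-1) = 0.0000.
u_2 = c_2 + 0.0000·e_1 = (-2.0000, 1.0000, 1.0000, -1.0000).
‖u_2‖ = 2.6458, so e_2 = (-0.7559, 0.3780, 0.3780, -0.3780).
e_1·c_3 = 0.2182·1 + (-0.4364)·0 + 0.0000·(-3) + (-0.8729)·3 = -2.4004; e_2·c_3 = (-0.7559)·1 + 0.3780·0 + 0.3780·(-3) + (-0.3780)·3 = -3.0237.
u_3 = c_3 + 2.4004·e_1 + 3.0237·e_2 = (-0.7619, 0.0952, -1.8571, -0.2381).
r_{33} = ‖u_3‖ = 2.0237.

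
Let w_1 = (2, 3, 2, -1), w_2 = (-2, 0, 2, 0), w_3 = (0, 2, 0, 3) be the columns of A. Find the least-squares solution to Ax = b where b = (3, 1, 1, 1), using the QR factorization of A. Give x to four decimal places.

q_1 = w_1/‖w_1‖ = (2, 3, 2, -1)/4.2426 = (0.4714, 0.7071, 0.4714, -0.2357).
r_{12} = q_1·w_2 = 0.0000.
u_2 = w_2 + 0.0000·q_1 = (-2.0000, 0.0000, 2.0000, 0.0000).
‖u_2‖ = 2.8284, so q_2 = (-0.7071, 0.0000, 0.7071, 0.0000).
r_{13} = q_1·w_3 = 0.7071; r_{23} = q_2·w_3 = 0.0000.
u_3 = w_3 − 0.7071·q_1 + 0.0000·q_2 = (-0.3333, 1.5000, -0.3333, 3.1667).
‖u_3‖ = 3.5355, so q_3 = (-0.0943, 0.4243, -0.0943, 0.8957).
Qᵀb = (2.3570, -1.4142, 0.9428).
Back-substitute: x_3 = 0.9428/3.5355 = 0.2667.
x_2 = (-1.4142 + 0.0000·0.2667)/2.8284 = -0.5000.
x_1 = (2.3570 + 0.0000·(-0.5000) − 0.7071·0.2667)/4.2426 = 0.5111.

x = (0.5111, -0.5000, 0.2667)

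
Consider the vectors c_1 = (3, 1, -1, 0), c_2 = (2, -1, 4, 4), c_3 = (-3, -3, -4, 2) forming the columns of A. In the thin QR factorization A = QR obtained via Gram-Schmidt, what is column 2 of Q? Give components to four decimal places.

e_2 = (0.2843, -0.1796, 0.6734, 0.6584)

e_1 = c_1/‖c_1‖ = (3, 1, -1, 0)/3.3166 = (0.9045, 0.3015, -0.3015, 0.0000).
r_{12} = e_1·c_2 = 0.3015.
u_2 = c_2 − 0.3015·e_1 = (1.7273, -1.0909, 4.0909, 4.0000).
‖u_2‖ = 6.0753, so e_2 = (0.2843, -0.1796, 0.6734, 0.6584).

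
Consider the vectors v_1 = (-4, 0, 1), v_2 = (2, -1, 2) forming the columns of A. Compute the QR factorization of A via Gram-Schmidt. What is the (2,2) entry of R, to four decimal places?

v_1 = (-4, 0, 1); ‖v_1‖ = 4.1231, so q_1 = (-0.9701, 0.0000, 0.2425).
q_1·v_2 = (-0.9701)·2 + 0.0000·(-1) + 0.2425·2 = -1.4552.
u_2 = v_2 + 1.4552·q_1 = (0.5882, -1.0000, 2.3529).
r_{22} = ‖u_2‖ = 2.6234.

r_{22} = 2.6234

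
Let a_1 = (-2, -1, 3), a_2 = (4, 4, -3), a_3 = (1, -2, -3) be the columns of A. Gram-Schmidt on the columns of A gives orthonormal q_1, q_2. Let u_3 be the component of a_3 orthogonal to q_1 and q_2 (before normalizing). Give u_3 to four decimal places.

u_3 = (0.6090, -0.4060, 0.2707)

a_1 = (-2, -1, 3); ‖a_1‖ = 3.7417, so q_1 = (-0.5345, -0.2673, 0.8018).
q_1·a_2 = (-0.5345)·4 + (-0.2673)·4 + 0.8018·(-3) = -5.6125.
u_2 = a_2 + 5.6125·q_1 = (1.0000, 2.5000, 1.5000).
‖u_2‖ = 3.0822, so q_2 = (0.3244, 0.8111, 0.4867).
q_1·a_3 = (-0.5345)·1 + (-0.2673)·(-2) + 0.8018·(-3) = -2.4054; q_2·a_3 = 0.3244·1 + 0.8111·(-2) + 0.4867·(-3) = -2.7578.
u_3 = a_3 + 2.4054·q_1 + 2.7578·q_2 = (0.6090, -0.4060, 0.2707).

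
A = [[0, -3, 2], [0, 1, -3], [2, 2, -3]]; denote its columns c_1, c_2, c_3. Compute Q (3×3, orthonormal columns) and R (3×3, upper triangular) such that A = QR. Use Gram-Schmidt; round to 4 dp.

Q = [[0.0000, -0.9487, -0.3162], [0.0000, 0.3162, -0.9487], [1.0000, 0.0000, 0.0000]], R = [[2.0000, 2.0000, -3.0000], [0.0000, 3.1623, -2.8460], [0.0000, 0.0000, 2.2136]]

c_1 = (0, 0, 2); ‖c_1‖ = 2.0000, so e_1 = (0.0000, 0.0000, 1.0000).
e_1·c_2 = 0.0000·(-3) + 0.0000·1 + 1.0000·2 = 2.0000.
u_2 = c_2 − 2.0000·e_1 = (-3.0000, 1.0000, 0.0000).
‖u_2‖ = 3.1623, so e_2 = (-0.9487, 0.3162, 0.0000).
e_1·c_3 = 0.0000·2 + 0.0000·(-3) + 1.0000·(-3) = -3.0000; e_2·c_3 = (-0.9487)·2 + 0.3162·(-3) + 0.0000·(-3) = -2.8460.
u_3 = c_3 + 3.0000·e_1 + 2.8460·e_2 = (-0.7000, -2.1000, 0.0000).
‖u_3‖ = 2.2136, so e_3 = (-0.3162, -0.9487, 0.0000).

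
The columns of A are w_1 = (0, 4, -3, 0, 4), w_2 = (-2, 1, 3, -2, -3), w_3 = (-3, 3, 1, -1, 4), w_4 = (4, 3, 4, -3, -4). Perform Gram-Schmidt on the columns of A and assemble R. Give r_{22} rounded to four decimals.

r_{22} = 4.4667

w_1 = (0, 4, -3, 0, 4); ‖w_1‖ = 6.4031, so q_1 = (0.0000, 0.6247, -0.4685, 0.0000, 0.6247).
q_1·w_2 = 0.0000·(-2) + 0.6247·1 + (-0.4685)·3 + 0.0000·(-2) + 0.6247·(-3) = -2.6550.
u_2 = w_2 + 2.6550·q_1 = (-2.0000, 2.6585, 1.7561, -2.0000, -1.3415).
r_{22} = ‖u_2‖ = 4.4667.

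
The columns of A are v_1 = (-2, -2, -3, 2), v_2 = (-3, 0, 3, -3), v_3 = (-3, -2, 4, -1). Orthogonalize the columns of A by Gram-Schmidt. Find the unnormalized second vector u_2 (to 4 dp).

v_1 = (-2, -2, -3, 2); ‖v_1‖ = 4.5826, so e_1 = (-0.4364, -0.4364, -0.6547, 0.4364).
e_1·v_2 = (-0.4364)·(-3) + (-0.4364)·0 + (-0.6547)·3 + 0.4364·(-3) = -1.9640.
u_2 = v_2 + 1.9640·e_1 = (-3.8571, -0.8571, 1.7143, -2.1429).

u_2 = (-3.8571, -0.8571, 1.7143, -2.1429)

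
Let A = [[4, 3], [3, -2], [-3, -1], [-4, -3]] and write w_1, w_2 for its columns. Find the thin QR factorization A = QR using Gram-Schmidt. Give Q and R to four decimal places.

w_1 = (4, 3, -3, -4); ‖w_1‖ = 7.0711, so q_1 = (0.5657, 0.4243, -0.4243, -0.5657).
q_1·w_2 = 0.5657·3 + 0.4243·(-2) + (-0.4243)·(-1) + (-0.5657)·(-3) = 2.9698.
u_2 = w_2 − 2.9698·q_1 = (1.3200, -3.2600, 0.2600, -1.3200).
‖u_2‖ = 3.7656, so q_2 = (0.3505, -0.8657, 0.0690, -0.3505).

Q = [[0.5657, 0.3505], [0.4243, -0.8657], [-0.4243, 0.0690], [-0.5657, -0.3505]], R = [[7.0711, 2.9698], [0.0000, 3.7656]]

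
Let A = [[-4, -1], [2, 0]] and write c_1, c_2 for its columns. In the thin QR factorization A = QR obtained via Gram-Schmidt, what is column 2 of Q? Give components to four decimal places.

c_1 = (-4, 2); ‖c_1‖ = 4.4721, so e_1 = (-0.8944, 0.4472).
e_1·c_2 = (-0.8944)·(-1) + 0.4472·0 = 0.8944.
u_2 = c_2 − 0.8944·e_1 = (-0.2000, -0.4000).
‖u_2‖ = 0.4472, so e_2 = (-0.4472, -0.8944).

e_2 = (-0.4472, -0.8944)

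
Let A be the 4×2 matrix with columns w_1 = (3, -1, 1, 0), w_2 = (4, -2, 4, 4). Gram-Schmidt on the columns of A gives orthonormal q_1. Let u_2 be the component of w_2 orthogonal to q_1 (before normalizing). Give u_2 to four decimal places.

u_2 = (-0.9091, -0.3636, 2.3636, 4.0000)

q_1 = w_1/‖w_1‖ = (3, -1, 1, 0)/3.3166 = (0.9045, -0.3015, 0.3015, 0.0000).
r_{12} = q_1·w_2 = 5.4272.
u_2 = w_2 − 5.4272·q_1 = (-0.9091, -0.3636, 2.3636, 4.0000).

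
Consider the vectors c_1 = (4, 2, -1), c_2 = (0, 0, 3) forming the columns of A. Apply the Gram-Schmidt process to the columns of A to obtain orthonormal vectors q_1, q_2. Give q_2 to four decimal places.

q_1 = c_1/‖c_1‖ = (4, 2, -1)/4.5826 = (0.8729, 0.4364, -0.2182).
r_{12} = q_1·c_2 = -0.6547.
u_2 = c_2 + 0.6547·q_1 = (0.5714, 0.2857, 2.8571).
‖u_2‖ = 2.9277, so q_2 = (0.1952, 0.0976, 0.9759).

q_2 = (0.1952, 0.0976, 0.9759)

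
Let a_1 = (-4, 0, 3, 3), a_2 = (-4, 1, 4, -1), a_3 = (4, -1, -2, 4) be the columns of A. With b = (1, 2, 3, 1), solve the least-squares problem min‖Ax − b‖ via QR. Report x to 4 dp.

a_1 = (-4, 0, 3, 3); ‖a_1‖ = 5.8310, so e_1 = (-0.6860, 0.0000, 0.5145, 0.5145).
e_1·a_2 = (-0.6860)·(-4) + 0.0000·1 + 0.5145·4 + 0.5145·(-1) = 4.2875.
u_2 = a_2 − 4.2875·e_1 = (-1.0588, 1.0000, 1.7941, -3.2059).
‖u_2‖ = 3.9519, so e_2 = (-0.2679, 0.2530, 0.4540, -0.8112).
e_1·a_3 = (-0.6860)·4 + 0.0000·(-1) + 0.5145·(-2) + 0.5145·4 = -1.7150; e_2·a_3 = (-0.2679)·4 + 0.2530·(-1) + 0.4540·(-2) + (-0.8112)·4 = -5.4776.
u_3 = a_3 + 1.7150·e_1 + 5.4776·e_2 = (1.3559, 0.3861, 1.3691, 0.4388).
‖u_3‖ = 2.0136, so e_3 = (0.6734, 0.1917, 0.6799, 0.2179).
Qᵀb = (1.3720, 0.7889, 3.3145).
Back-substitute: x_3 = 3.3145/2.0136 = 1.6461.
x_2 = (0.7889 + 5.4776·1.6461)/3.9519 = 2.4812.
x_1 = (1.3720 − 4.2875·2.4812 + 1.7150·1.6461)/5.8310 = -1.1050.

x = (-1.1050, 2.4812, 1.6461)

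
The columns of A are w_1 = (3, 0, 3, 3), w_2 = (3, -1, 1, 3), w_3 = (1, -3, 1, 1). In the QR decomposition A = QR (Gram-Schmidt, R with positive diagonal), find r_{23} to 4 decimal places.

w_1 = (3, 0, 3, 3); ‖w_1‖ = 5.1962, so e_1 = (0.5774, 0.0000, 0.5774, 0.5774).
e_1·w_2 = 0.5774·3 + 0.0000·(-1) + 0.5774·1 + 0.5774·3 = 4.0415.
u_2 = w_2 − 4.0415·e_1 = (0.6667, -1.0000, -1.3333, 0.6667).
‖u_2‖ = 1.9149, so e_2 = (0.3482, -0.5222, -0.6963, 0.3482).
r_{23} = e_2·w_3 = 1.5667.

r_{23} = 1.5667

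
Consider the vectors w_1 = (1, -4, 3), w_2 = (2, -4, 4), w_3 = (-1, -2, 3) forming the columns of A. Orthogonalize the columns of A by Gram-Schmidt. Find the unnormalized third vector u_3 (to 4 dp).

q_1 = w_1/‖w_1‖ = (1, -4, 3)/5.0990 = (0.1961, -0.7845, 0.5883).
r_{12} = q_1·w_2 = 5.8835.
u_2 = w_2 − 5.8835·q_1 = (0.8462, 0.6154, 0.5385).
‖u_2‖ = 1.1767, so q_2 = (0.7191, 0.5230, 0.4576).
r_{13} = q_1·w_3 = 3.1379; r_{23} = q_2·w_3 = -0.3922.
u_3 = w_3 − 3.1379·q_1 + 0.3922·q_2 = (-1.3333, 0.6667, 1.3333).

u_3 = (-1.3333, 0.6667, 1.3333)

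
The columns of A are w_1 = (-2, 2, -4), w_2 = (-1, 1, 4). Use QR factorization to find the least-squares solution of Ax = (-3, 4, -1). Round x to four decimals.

w_1 = (-2, 2, -4); ‖w_1‖ = 4.8990, so e_1 = (-0.4082, 0.4082, -0.8165).
e_1·w_2 = (-0.4082)·(-1) + 0.4082·1 + (-0.8165)·4 = -2.4495.
u_2 = w_2 + 2.4495·e_1 = (-2.0000, 2.0000, 2.0000).
‖u_2‖ = 3.4641, so e_2 = (-0.5774, 0.5774, 0.5774).
Qᵀb = (3.6742, 3.4641).
Back-substitute: x_2 = 3.4641/3.4641 = 1.0000.
x_1 = (3.6742 + 2.4495·1.0000)/4.8990 = 1.2500.

x = (1.2500, 1.0000)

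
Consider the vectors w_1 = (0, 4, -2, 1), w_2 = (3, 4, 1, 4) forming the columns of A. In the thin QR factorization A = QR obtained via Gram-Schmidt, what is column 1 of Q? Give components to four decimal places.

q_1 = (0.0000, 0.8729, -0.4364, 0.2182)

w_1 = (0, 4, -2, 1); ‖w_1‖ = 4.5826, so q_1 = (0.0000, 0.8729, -0.4364, 0.2182).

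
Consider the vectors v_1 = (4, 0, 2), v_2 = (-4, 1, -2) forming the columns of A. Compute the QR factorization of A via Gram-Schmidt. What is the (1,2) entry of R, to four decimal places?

v_1 = (4, 0, 2); ‖v_1‖ = 4.4721, so q_1 = (0.8944, 0.0000, 0.4472).
r_{12} = q_1·v_2 = -4.4721.

r_{12} = -4.4721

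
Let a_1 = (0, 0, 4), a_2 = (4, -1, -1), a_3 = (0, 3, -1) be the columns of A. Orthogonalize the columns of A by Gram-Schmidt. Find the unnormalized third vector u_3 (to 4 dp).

a_1 = (0, 0, 4); ‖a_1‖ = 4.0000, so q_1 = (0.0000, 0.0000, 1.0000).
q_1·a_2 = 0.0000·4 + 0.0000·(-1) + 1.0000·(-1) = -1.0000.
u_2 = a_2 + 1.0000·q_1 = (4.0000, -1.0000, 0.0000).
‖u_2‖ = 4.1231, so q_2 = (0.9701, -0.2425, 0.0000).
q_1·a_3 = 0.0000·0 + 0.0000·3 + 1.0000·(-1) = -1.0000; q_2·a_3 = 0.9701·0 + (-0.2425)·3 + 0.0000·(-1) = -0.7276.
u_3 = a_3 + 1.0000·q_1 + 0.7276·q_2 = (0.7059, 2.8235, 0.0000).

u_3 = (0.7059, 2.8235, 0.0000)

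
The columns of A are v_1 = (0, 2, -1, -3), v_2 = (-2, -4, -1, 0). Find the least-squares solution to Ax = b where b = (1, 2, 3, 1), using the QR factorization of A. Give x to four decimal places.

e_1 = v_1/‖v_1‖ = (0, 2, -1, -3)/3.7417 = (0.0000, 0.5345, -0.2673, -0.8018).
r_{12} = e_1·v_2 = -1.8708.
u_2 = v_2 + 1.8708·e_1 = (-2.0000, -3.0000, -1.5000, -1.5000).
‖u_2‖ = 4.1833, so e_2 = (-0.4781, -0.7171, -0.3586, -0.3586).
Qᵀb = (-0.5345, -3.3466).
Back-substitute: x_2 = -3.3466/4.1833 = -0.8000.
x_1 = (-0.5345 + 1.8708·(-0.8000))/3.7417 = -0.5429.

x = (-0.5429, -0.8000)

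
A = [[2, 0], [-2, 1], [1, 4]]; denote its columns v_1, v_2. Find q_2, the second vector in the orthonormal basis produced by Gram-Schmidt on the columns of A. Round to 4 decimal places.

v_1 = (2, -2, 1); ‖v_1‖ = 3.0000, so q_1 = (0.6667, -0.6667, 0.3333).
q_1·v_2 = 0.6667·0 + (-0.6667)·1 + 0.3333·4 = 0.6667.
u_2 = v_2 − 0.6667·q_1 = (-0.4444, 1.4444, 3.7778).
‖u_2‖ = 4.0689, so q_2 = (-0.1092, 0.3550, 0.9285).

q_2 = (-0.1092, 0.3550, 0.9285)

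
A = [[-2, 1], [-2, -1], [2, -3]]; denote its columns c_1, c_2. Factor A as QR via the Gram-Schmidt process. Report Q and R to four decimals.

c_1 = (-2, -2, 2); ‖c_1‖ = 3.4641, so q_1 = (-0.5774, -0.5774, 0.5774).
q_1·c_2 = (-0.5774)·1 + (-0.5774)·(-1) + 0.5774·(-3) = -1.7321.
u_2 = c_2 + 1.7321·q_1 = (0.0000, -2.0000, -2.0000).
‖u_2‖ = 2.8284, so q_2 = (0.0000, -0.7071, -0.7071).

Q = [[-0.5774, 0.0000], [-0.5774, -0.7071], [0.5774, -0.7071]], R = [[3.4641, -1.7321], [0.0000, 2.8284]]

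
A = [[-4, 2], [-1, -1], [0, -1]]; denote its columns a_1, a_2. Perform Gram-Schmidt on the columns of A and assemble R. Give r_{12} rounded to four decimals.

e_1 = a_1/‖a_1‖ = (-4, -1, 0)/4.1231 = (-0.9701, -0.2425, 0.0000).
r_{12} = e_1·a_2 = -1.6977.

r_{12} = -1.6977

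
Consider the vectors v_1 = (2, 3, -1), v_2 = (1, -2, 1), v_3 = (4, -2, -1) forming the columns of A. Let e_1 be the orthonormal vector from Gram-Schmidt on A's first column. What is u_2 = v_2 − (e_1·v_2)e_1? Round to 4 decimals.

u_2 = (1.7143, -0.9286, 0.6429)

e_1 = v_1/‖v_1‖ = (2, 3, -1)/3.7417 = (0.5345, 0.8018, -0.2673).
r_{12} = e_1·v_2 = -1.3363.
u_2 = v_2 + 1.3363·e_1 = (1.7143, -0.9286, 0.6429).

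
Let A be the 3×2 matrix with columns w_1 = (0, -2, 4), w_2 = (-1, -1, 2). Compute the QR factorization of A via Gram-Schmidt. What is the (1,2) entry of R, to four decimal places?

w_1 = (0, -2, 4); ‖w_1‖ = 4.4721, so e_1 = (0.0000, -0.4472, 0.8944).
r_{12} = e_1·w_2 = 2.2361.

r_{12} = 2.2361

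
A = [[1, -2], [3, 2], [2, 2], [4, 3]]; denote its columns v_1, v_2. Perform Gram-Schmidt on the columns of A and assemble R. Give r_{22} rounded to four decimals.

r_{22} = 2.7689

e_1 = v_1/‖v_1‖ = (1, 3, 2, 4)/5.4772 = (0.1826, 0.5477, 0.3651, 0.7303).
r_{12} = e_1·v_2 = 3.6515.
u_2 = v_2 − 3.6515·e_1 = (-2.6667, 0.0000, 0.6667, 0.3333).
r_{22} = ‖u_2‖ = 2.7689.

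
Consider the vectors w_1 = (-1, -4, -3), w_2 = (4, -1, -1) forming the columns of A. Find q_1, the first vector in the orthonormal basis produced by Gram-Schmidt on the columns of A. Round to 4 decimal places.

q_1 = (-0.1961, -0.7845, -0.5883)

q_1 = w_1/‖w_1‖ = (-1, -4, -3)/5.0990 = (-0.1961, -0.7845, -0.5883).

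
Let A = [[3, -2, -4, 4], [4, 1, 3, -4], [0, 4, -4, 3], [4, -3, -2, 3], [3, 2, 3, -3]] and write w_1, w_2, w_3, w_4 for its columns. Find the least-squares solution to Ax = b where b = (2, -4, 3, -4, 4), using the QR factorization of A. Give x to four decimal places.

x = (-0.0576, 1.3465, 2.1242, 2.4740)

w_1 = (3, 4, 0, 4, 3); ‖w_1‖ = 7.0711, so q_1 = (0.4243, 0.5657, 0.0000, 0.5657, 0.4243).
q_1·w_2 = 0.4243·(-2) + 0.5657·1 + 0.0000·4 + 0.5657·(-3) + 0.4243·2 = -1.1314.
u_2 = w_2 + 1.1314·q_1 = (-1.5200, 1.6400, 4.0000, -2.3600, 2.4800).
‖u_2‖ = 5.7201, so q_2 = (-0.2657, 0.2867, 0.6993, -0.4126, 0.4336).
q_1·w_3 = 0.4243·(-4) + 0.5657·3 + 0.0000·(-4) + 0.5657·(-2) + 0.4243·3 = 0.1414; q_2·w_3 = (-0.2657)·(-4) + 0.2867·3 + 0.6993·(-4) + (-0.4126)·(-2) + 0.4336·3 = 1.2517.
u_3 = w_3 − 0.1414·q_1 − 1.2517·q_2 = (-3.7274, 2.5611, -4.8753, -1.5636, 2.3973).
‖u_3‖ = 7.2397, so q_3 = (-0.5149, 0.3538, -0.6734, -0.2160, 0.3311).
q_1·w_4 = 0.4243·4 + 0.5657·(-4) + 0.0000·3 + 0.5657·3 + 0.4243·(-3) = -0.1414; q_2·w_4 = (-0.2657)·4 + 0.2867·(-4) + 0.6993·3 + (-0.4126)·3 + 0.4336·(-3) = -2.6503; q_3·w_4 = (-0.5149)·4 + 0.3538·(-4) + (-0.6734)·3 + (-0.2160)·3 + 0.3311·(-3) = -7.1360.
u_4 = w_4 + 0.1414·q_1 + 2.6503·q_2 + 7.1360·q_3 = (-0.3183, -0.6357, 0.0478, 0.4454, 0.5720).
‖u_4‖ = 1.0165, so q_4 = (-0.3131, -0.6254, 0.0470, 0.4381, 0.5627).
Qᵀb = (-1.9799, 3.8041, -2.2766, 2.5148).
Back-substitute: x_4 = 2.5148/1.0165 = 2.4740.
x_3 = (-2.2766 + 7.1360·2.4740)/7.2397 = 2.1242.
x_2 = (3.8041 − 1.2517·2.1242 + 2.6503·2.4740)/5.7201 = 1.3465.
x_1 = (-1.9799 + 1.1314·1.3465 − 0.1414·2.1242 + 0.1414·2.4740)/7.0711 = -0.0576.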